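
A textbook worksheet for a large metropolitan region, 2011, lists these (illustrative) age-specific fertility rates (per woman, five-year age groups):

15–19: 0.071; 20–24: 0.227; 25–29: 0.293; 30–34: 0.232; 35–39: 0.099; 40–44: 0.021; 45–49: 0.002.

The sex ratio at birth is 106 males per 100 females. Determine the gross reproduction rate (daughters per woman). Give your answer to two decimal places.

2.29

Proportion female at birth = 100 / (100 + 106) = 0.48544.
Sum of ASFRs = 0.071 + 0.227 + 0.293 + 0.232 + 0.099 + 0.021 + 0.002 = 0.945
TFR = 5 × 0.945 = 4.725
GRR = 0.48544 × 4.725 = 2.29370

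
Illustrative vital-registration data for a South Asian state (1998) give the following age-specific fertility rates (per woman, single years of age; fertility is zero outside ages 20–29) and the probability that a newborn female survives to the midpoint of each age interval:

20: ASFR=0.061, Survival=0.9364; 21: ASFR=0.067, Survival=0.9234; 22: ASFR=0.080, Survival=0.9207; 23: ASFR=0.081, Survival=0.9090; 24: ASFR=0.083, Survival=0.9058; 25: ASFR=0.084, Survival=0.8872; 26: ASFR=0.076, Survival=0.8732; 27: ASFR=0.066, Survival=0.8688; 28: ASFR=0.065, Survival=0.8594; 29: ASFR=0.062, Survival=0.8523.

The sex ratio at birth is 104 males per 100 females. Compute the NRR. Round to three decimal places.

Proportion female at birth = 100 / (100 + 104) = 0.49020.
Weighting each age-specific rate by interval width and survival:
  20: 1 × 0.061 × 0.9364 = 0.05712
  21: 1 × 0.067 × 0.9234 = 0.06187
  22: 1 × 0.080 × 0.9207 = 0.07366
  23: 1 × 0.081 × 0.9090 = 0.07363
  24: 1 × 0.083 × 0.9058 = 0.07518
  25: 1 × 0.084 × 0.8872 = 0.07452
  26: 1 × 0.076 × 0.8732 = 0.06636
  27: 1 × 0.066 × 0.8688 = 0.05734
  28: 1 × 0.065 × 0.8594 = 0.05586
  29: 1 × 0.062 × 0.8523 = 0.05284
Sum = 0.64838
NRR = 0.49020 × 0.64838 = 0.31784

0.318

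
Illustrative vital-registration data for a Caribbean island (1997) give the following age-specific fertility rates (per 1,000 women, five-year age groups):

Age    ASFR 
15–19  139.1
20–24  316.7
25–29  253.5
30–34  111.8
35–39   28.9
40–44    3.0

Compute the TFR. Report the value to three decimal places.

Sum of ASFRs = 139.1 + 316.7 + 253.5 + 111.8 + 28.9 + 3.0 = 853.0
TFR = 5 × 853.0 / 1000 = 4.265

4.265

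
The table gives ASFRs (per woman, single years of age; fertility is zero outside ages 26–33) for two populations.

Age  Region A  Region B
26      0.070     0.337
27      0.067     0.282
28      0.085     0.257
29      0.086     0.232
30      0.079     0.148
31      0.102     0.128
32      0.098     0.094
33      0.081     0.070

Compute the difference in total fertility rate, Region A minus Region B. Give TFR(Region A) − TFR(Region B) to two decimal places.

Region A:
  Sum of ASFRs = 0.070 + 0.067 + 0.085 + 0.086 + 0.079 + 0.102 + 0.098 + 0.081 = 0.668
  TFR = 0.668
Region B:
  Sum of ASFRs = 0.337 + 0.282 + 0.257 + 0.232 + 0.148 + 0.128 + 0.094 + 0.070 = 1.548
  TFR = 1.548
Difference = 0.668 − 1.548 = -0.88

-0.88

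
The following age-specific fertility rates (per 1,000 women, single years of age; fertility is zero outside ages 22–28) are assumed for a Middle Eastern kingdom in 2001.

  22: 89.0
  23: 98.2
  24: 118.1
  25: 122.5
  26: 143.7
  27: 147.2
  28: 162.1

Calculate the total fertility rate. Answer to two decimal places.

Sum of ASFRs = 89.0 + 98.2 + 118.1 + 122.5 + 143.7 + 147.2 + 162.1 = 880.8
TFR = 880.8 / 1000 = 0.8808

0.88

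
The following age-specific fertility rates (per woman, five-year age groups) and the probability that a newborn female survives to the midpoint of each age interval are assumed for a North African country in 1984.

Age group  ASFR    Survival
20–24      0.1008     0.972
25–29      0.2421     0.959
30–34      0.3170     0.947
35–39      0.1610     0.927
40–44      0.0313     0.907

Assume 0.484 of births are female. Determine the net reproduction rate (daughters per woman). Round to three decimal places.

1.955

Proportion female at birth = 0.484.
Per-age-group product (5 × ASFR × survival probability):
  20–24: 5 × 0.1008 × 0.972 = 0.48989
  25–29: 5 × 0.2421 × 0.959 = 1.16087
  30–34: 5 × 0.3170 × 0.947 = 1.50100
  35–39: 5 × 0.1610 × 0.927 = 0.74624
  40–44: 5 × 0.0313 × 0.907 = 0.14195
Sum = 4.03995
NRR = 0.484 × 4.03995 = 1.95534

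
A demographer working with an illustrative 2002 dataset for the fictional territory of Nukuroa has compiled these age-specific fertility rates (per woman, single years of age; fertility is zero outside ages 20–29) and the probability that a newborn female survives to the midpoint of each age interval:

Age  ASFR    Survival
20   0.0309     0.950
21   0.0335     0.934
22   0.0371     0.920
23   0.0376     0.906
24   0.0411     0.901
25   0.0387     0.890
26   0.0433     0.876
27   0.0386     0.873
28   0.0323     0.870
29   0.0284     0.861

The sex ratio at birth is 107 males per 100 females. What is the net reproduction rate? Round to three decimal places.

0.157

Proportion female at birth = 100 / (100 + 107) = 0.48309.
Survival-weighted fertility by age (1·fₓ·Sₓ):
  20: 1 × 0.0309 × 0.950 = 0.02936
  21: 1 × 0.0335 × 0.934 = 0.03129
  22: 1 × 0.0371 × 0.920 = 0.03413
  23: 1 × 0.0376 × 0.906 = 0.03407
  24: 1 × 0.0411 × 0.901 = 0.03703
  25: 1 × 0.0387 × 0.890 = 0.03444
  26: 1 × 0.0433 × 0.876 = 0.03793
  27: 1 × 0.0386 × 0.873 = 0.03370
  28: 1 × 0.0323 × 0.870 = 0.02810
  29: 1 × 0.0284 × 0.861 = 0.02445
Sum = 0.32450
NRR = 0.48309 × 0.32450 = 0.15676
NRR < 1, so the cohort does not fully replace itself.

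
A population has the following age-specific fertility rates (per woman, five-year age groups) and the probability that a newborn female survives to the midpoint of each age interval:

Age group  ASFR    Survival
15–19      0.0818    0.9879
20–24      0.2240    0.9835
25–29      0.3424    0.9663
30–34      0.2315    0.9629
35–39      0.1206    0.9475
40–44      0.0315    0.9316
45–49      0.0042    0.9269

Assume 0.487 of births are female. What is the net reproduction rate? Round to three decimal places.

Proportion female at birth = 0.487.
Weighting each age-specific rate by interval width and survival:
  15–19: 5 × 0.0818 × 0.9879 = 0.40405
  20–24: 5 × 0.2240 × 0.9835 = 1.10152
  25–29: 5 × 0.3424 × 0.9663 = 1.65431
  30–34: 5 × 0.2315 × 0.9629 = 1.11456
  35–39: 5 × 0.1206 × 0.9475 = 0.57134
  40–44: 5 × 0.0315 × 0.9316 = 0.14673
  45–49: 5 × 0.0042 × 0.9269 = 0.01946
Sum = 5.01197
NRR = 0.487 × 5.01197 = 2.44083

2.441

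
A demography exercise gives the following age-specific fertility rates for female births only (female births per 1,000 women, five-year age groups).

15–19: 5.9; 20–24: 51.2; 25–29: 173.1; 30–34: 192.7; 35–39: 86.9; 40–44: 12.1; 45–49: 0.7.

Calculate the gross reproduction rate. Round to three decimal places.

2.613

Sum of female ASFRs = 5.9 + 51.2 + 173.1 + 192.7 + 86.9 + 12.1 + 0.7 = 522.6
GRR = 5 × 522.6 / 1000 = 2.613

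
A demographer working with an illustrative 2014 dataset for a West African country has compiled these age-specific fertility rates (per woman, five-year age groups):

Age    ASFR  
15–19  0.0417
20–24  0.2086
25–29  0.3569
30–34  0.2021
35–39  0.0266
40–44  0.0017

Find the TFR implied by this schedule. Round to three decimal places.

Sum of ASFRs = 0.0417 + 0.2086 + 0.3569 + 0.2021 + 0.0266 + 0.0017 = 0.8376
TFR = 5 × 0.8376 = 4.188

4.188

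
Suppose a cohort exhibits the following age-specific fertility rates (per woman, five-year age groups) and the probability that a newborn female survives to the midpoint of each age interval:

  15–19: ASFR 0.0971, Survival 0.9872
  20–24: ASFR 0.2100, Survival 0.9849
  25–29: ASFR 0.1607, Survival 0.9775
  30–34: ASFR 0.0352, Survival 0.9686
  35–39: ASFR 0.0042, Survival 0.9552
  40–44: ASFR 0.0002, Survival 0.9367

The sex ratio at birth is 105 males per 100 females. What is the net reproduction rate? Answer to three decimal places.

1.215

Proportion female at birth = 100 / (100 + 105) = 0.48780.
Per-age-group product (5 × ASFR × survival probability):
  15–19: 5 × 0.0971 × 0.9872 = 0.47929
  20–24: 5 × 0.2100 × 0.9849 = 1.03415
  25–29: 5 × 0.1607 × 0.9775 = 0.78542
  30–34: 5 × 0.0352 × 0.9686 = 0.17047
  35–39: 5 × 0.0042 × 0.9552 = 0.02006
  40–44: 5 × 0.0002 × 0.9367 = 0.00094
Sum = 2.49033
NRR = 0.48780 × 2.49033 = 1.21478
An NRR exceeding 1 indicates intrinsic growth under these rates.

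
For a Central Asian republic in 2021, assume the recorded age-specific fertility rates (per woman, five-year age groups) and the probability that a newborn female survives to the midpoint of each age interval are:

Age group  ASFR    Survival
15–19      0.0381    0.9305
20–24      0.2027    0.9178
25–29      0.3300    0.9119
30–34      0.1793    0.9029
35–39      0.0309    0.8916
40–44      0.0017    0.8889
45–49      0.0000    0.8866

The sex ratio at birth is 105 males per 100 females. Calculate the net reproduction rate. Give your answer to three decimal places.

Proportion female at birth = 100 / (100 + 105) = 0.48780.
Weighting each age-specific rate by interval width and survival:
  15–19: 5 × 0.0381 × 0.9305 = 0.17726
  20–24: 5 × 0.2027 × 0.9178 = 0.93019
  25–29: 5 × 0.3300 × 0.9119 = 1.50464
  30–34: 5 × 0.1793 × 0.9029 = 0.80945
  35–39: 5 × 0.0309 × 0.8916 = 0.13775
  40–44: 5 × 0.0017 × 0.8889 = 0.00756
  45–49: 5 × 0.0000 × 0.8866 = 0.00000
Sum = 3.56685
NRR = 0.48780 × 3.56685 = 1.73991
With NRR above 1 the population is above replacement fertility.

1.740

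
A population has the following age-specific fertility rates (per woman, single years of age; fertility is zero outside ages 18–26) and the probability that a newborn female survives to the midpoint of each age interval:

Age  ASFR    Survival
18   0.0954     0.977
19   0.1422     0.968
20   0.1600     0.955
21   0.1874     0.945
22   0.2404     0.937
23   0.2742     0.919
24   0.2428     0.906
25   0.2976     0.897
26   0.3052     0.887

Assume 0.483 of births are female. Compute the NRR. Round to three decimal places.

0.867

Proportion female at birth = 0.483.
Per-age-group product (1 × ASFR × survival probability):
  18: 1 × 0.0954 × 0.977 = 0.09321
  19: 1 × 0.1422 × 0.968 = 0.13765
  20: 1 × 0.1600 × 0.955 = 0.15280
  21: 1 × 0.1874 × 0.945 = 0.17709
  22: 1 × 0.2404 × 0.937 = 0.22525
  23: 1 × 0.2742 × 0.919 = 0.25199
  24: 1 × 0.2428 × 0.906 = 0.21998
  25: 1 × 0.2976 × 0.897 = 0.26695
  26: 1 × 0.3052 × 0.887 = 0.27071
Sum = 1.79563
NRR = 0.483 × 1.79563 = 0.86729
With NRR below 1 the population is below replacement fertility.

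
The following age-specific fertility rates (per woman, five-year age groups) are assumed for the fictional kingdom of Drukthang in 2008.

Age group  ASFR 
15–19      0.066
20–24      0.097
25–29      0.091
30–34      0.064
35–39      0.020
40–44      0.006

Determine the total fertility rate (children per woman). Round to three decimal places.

Sum of ASFRs = 0.066 + 0.097 + 0.091 + 0.064 + 0.020 + 0.006 = 0.344
TFR = 5 × 0.344 = 1.72

1.720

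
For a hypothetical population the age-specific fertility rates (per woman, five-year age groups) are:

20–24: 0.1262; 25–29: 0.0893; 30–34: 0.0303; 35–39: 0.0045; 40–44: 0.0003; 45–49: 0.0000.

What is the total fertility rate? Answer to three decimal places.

Sum of ASFRs = 0.1262 + 0.0893 + 0.0303 + 0.0045 + 0.0003 + 0.0000 = 0.2506
TFR = 5 × 0.2506 = 1.253

1.253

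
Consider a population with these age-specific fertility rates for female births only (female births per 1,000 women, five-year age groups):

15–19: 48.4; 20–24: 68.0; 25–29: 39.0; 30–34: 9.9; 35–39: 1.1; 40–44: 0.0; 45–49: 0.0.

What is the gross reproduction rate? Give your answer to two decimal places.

Sum of female ASFRs = 48.4 + 68.0 + 39.0 + 9.9 + 1.1 + 0.0 + 0.0 = 166.4
GRR = 5 × 166.4 / 1000 = 0.832

0.83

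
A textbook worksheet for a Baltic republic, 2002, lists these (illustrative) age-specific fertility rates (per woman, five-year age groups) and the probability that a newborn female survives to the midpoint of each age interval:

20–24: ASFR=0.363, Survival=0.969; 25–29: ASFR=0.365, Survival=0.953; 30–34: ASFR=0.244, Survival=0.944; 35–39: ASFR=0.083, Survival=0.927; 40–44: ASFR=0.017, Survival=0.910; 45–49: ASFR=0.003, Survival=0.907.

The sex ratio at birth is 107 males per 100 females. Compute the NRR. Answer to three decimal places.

2.476

Proportion female at birth = 100 / (100 + 107) = 0.48309.
Survival-weighted fertility by age (5·fₓ·Sₓ):
  20–24: 5 × 0.363 × 0.969 = 1.75874
  25–29: 5 × 0.365 × 0.953 = 1.73923
  30–34: 5 × 0.244 × 0.944 = 1.15168
  35–39: 5 × 0.083 × 0.927 = 0.38471
  40–44: 5 × 0.017 × 0.910 = 0.07735
  45–49: 5 × 0.003 × 0.907 = 0.01361
Sum = 5.12532
NRR = 0.48309 × 5.12532 = 2.47599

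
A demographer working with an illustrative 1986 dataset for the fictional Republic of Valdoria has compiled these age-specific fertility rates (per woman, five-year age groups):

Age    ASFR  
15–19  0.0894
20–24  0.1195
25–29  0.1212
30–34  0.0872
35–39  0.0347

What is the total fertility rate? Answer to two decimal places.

Sum of ASFRs = 0.0894 + 0.1195 + 0.1212 + 0.0872 + 0.0347 = 0.4520
TFR = 5 × 0.4520 = 2.26

2.26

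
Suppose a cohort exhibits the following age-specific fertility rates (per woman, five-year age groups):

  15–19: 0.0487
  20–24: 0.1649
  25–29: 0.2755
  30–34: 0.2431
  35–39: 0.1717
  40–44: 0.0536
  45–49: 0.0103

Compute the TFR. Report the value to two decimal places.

4.84

Sum of ASFRs = 0.0487 + 0.1649 + 0.2755 + 0.2431 + 0.1717 + 0.0536 + 0.0103 = 0.9678
TFR = 5 × 0.9678 = 4.839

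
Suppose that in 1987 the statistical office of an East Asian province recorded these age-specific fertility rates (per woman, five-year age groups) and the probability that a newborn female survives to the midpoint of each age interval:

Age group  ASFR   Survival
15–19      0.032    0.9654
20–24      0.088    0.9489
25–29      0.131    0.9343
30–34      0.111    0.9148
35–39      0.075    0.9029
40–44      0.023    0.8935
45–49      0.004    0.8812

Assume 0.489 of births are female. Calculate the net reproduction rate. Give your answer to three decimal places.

1.052

Proportion female at birth = 0.489.
Each age group contributes 5 × ASFR × survival:
  15–19: 5 × 0.032 × 0.9654 = 0.15446
  20–24: 5 × 0.088 × 0.9489 = 0.41752
  25–29: 5 × 0.131 × 0.9343 = 0.61197
  30–34: 5 × 0.111 × 0.9148 = 0.50771
  35–39: 5 × 0.075 × 0.9029 = 0.33859
  40–44: 5 × 0.023 × 0.8935 = 0.10275
  45–49: 5 × 0.004 × 0.8812 = 0.01762
Sum = 2.15062
NRR = 0.489 × 2.15062 = 1.05165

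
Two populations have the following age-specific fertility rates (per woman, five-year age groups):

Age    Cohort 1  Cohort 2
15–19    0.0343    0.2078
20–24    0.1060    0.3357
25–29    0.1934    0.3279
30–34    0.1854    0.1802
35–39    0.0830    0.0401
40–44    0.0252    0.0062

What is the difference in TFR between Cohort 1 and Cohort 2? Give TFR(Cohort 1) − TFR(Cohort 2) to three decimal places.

Cohort 1:
  Sum of ASFRs = 0.0343 + 0.1060 + 0.1934 + 0.1854 + 0.0830 + 0.0252 = 0.6273
  TFR = 5 × 0.6273 = 3.1365
Cohort 2:
  Sum of ASFRs = 0.2078 + 0.3357 + 0.3279 + 0.1802 + 0.0401 + 0.0062 = 1.0979
  TFR = 5 × 1.0979 = 5.4895
Difference = 3.1365 − 5.4895 = -2.353

-2.353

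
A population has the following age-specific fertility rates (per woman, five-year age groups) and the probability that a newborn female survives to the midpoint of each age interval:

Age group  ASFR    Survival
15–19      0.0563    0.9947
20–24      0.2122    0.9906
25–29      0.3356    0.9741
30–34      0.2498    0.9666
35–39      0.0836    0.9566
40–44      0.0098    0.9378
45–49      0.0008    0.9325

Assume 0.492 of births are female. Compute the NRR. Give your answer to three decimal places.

Proportion female at birth = 0.492.
Survival-weighted fertility by age (5·fₓ·Sₓ):
  15–19: 5 × 0.0563 × 0.9947 = 0.28001
  20–24: 5 × 0.2122 × 0.9906 = 1.05103
  25–29: 5 × 0.3356 × 0.9741 = 1.63454
  30–34: 5 × 0.2498 × 0.9666 = 1.20728
  35–39: 5 × 0.0836 × 0.9566 = 0.39986
  40–44: 5 × 0.0098 × 0.9378 = 0.04595
  45–49: 5 × 0.0008 × 0.9325 = 0.00373
Sum = 4.62240
NRR = 0.492 × 4.62240 = 2.27422
NRR > 1, so each generation more than replaces itself.

2.274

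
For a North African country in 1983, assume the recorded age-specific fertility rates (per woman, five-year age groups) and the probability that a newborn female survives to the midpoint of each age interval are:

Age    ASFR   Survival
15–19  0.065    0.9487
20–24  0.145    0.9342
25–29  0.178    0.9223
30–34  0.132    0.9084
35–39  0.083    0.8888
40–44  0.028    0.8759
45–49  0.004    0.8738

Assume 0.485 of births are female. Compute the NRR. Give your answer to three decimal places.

1.414

Proportion female at birth = 0.485.
Each age group contributes 5 × ASFR × survival:
  15–19: 5 × 0.065 × 0.9487 = 0.30833
  20–24: 5 × 0.145 × 0.9342 = 0.67730
  25–29: 5 × 0.178 × 0.9223 = 0.82085
  30–34: 5 × 0.132 × 0.9084 = 0.59954
  35–39: 5 × 0.083 × 0.8888 = 0.36885
  40–44: 5 × 0.028 × 0.8759 = 0.12263
  45–49: 5 × 0.004 × 0.8738 = 0.01748
Sum = 2.91498
NRR = 0.485 × 2.91498 = 1.41377
NRR > 1, so each generation more than replaces itself.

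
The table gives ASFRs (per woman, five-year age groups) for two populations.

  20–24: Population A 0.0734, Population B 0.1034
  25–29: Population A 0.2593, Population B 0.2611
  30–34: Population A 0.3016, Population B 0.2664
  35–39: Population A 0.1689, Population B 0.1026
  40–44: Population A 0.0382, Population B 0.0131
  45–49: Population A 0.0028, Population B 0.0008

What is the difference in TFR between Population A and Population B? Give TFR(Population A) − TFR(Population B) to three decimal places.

0.484

Population A:
  Sum of ASFRs = 0.0734 + 0.2593 + 0.3016 + 0.1689 + 0.0382 + 0.0028 = 0.8442
  TFR = 5 × 0.8442 = 4.221
Population B:
  Sum of ASFRs = 0.1034 + 0.2611 + 0.2664 + 0.1026 + 0.0131 + 0.0008 = 0.7474
  TFR = 5 × 0.7474 = 3.737
Difference = 4.221 − 3.737 = 0.484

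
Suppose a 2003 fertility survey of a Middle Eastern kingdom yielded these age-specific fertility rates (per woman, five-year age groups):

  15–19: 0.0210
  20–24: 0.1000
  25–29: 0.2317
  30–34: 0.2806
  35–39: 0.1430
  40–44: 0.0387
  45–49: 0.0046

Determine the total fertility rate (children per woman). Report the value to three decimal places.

4.098

Sum of ASFRs = 0.0210 + 0.1000 + 0.2317 + 0.2806 + 0.1430 + 0.0387 + 0.0046 = 0.8196
TFR = 5 × 0.8196 = 4.098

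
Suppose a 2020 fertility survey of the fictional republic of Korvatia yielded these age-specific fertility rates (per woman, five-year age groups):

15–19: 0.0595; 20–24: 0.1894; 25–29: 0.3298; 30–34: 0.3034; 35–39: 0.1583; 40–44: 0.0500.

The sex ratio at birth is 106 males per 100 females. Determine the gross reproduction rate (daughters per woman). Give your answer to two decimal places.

2.65

Proportion female at birth = 100 / (100 + 106) = 0.48544.
Sum of ASFRs = 0.0595 + 0.1894 + 0.3298 + 0.3034 + 0.1583 + 0.0500 = 1.0904
TFR = 5 × 1.0904 = 5.452
GRR = 0.48544 × 5.452 = 2.64662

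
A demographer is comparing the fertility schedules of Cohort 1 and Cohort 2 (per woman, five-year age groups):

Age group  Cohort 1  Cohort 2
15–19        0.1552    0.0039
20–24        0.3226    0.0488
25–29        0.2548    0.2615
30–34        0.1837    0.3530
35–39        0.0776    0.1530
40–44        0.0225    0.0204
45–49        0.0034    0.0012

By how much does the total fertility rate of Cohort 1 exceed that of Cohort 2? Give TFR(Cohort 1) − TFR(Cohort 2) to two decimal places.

0.89

Cohort 1:
  Sum of ASFRs = 0.1552 + 0.3226 + 0.2548 + 0.1837 + 0.0776 + 0.0225 + 0.0034 = 1.0198
  TFR = 5 × 1.0198 = 5.099
Cohort 2:
  Sum of ASFRs = 0.0039 + 0.0488 + 0.2615 + 0.3530 + 0.1530 + 0.0204 + 0.0012 = 0.8418
  TFR = 5 × 0.8418 = 4.209
Difference = 5.099 − 4.209 = 0.89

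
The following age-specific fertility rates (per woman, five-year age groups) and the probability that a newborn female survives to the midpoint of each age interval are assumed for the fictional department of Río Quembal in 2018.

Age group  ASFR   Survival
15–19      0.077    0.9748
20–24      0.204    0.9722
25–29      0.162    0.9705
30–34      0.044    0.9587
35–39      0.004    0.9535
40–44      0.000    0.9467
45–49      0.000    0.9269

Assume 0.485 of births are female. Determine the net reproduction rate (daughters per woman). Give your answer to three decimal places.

Proportion female at birth = 0.485.
Per-age-group product (5 × ASFR × survival probability):
  15–19: 5 × 0.077 × 0.9748 = 0.37530
  20–24: 5 × 0.204 × 0.9722 = 0.99164
  25–29: 5 × 0.162 × 0.9705 = 0.78611
  30–34: 5 × 0.044 × 0.9587 = 0.21091
  35–39: 5 × 0.004 × 0.9535 = 0.01907
  40–44: 5 × 0.000 × 0.9467 = 0.00000
  45–49: 5 × 0.000 × 0.9269 = 0.00000
Sum = 2.38303
NRR = 0.485 × 2.38303 = 1.15577

1.156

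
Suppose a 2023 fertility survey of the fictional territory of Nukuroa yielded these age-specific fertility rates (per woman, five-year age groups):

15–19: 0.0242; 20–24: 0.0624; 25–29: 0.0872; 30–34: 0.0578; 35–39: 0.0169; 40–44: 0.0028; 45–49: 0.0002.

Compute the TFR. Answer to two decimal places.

Sum of ASFRs = 0.0242 + 0.0624 + 0.0872 + 0.0578 + 0.0169 + 0.0028 + 0.0002 = 0.2515
TFR = 5 × 0.2515 = 1.2575

1.26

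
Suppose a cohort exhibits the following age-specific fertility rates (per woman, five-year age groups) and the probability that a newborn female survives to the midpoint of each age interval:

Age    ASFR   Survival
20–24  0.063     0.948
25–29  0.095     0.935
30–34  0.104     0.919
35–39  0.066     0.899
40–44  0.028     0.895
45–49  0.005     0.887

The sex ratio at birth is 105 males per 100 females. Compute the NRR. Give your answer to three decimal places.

0.812

Proportion female at birth = 100 / (100 + 105) = 0.48780.
Survival-weighted fertility by age (5·fₓ·Sₓ):
  20–24: 5 × 0.063 × 0.948 = 0.29862
  25–29: 5 × 0.095 × 0.935 = 0.44413
  30–34: 5 × 0.104 × 0.919 = 0.47788
  35–39: 5 × 0.066 × 0.899 = 0.29667
  40–44: 5 × 0.028 × 0.895 = 0.12530
  45–49: 5 × 0.005 × 0.887 = 0.02218
Sum = 1.66478
NRR = 0.48780 × 1.66478 = 0.81208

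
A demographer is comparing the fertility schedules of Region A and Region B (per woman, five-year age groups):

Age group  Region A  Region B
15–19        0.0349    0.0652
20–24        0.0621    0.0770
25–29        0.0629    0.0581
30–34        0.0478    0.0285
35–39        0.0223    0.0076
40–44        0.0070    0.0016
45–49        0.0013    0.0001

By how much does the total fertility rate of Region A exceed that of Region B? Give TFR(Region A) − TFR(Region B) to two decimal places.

Region A:
  Sum of ASFRs = 0.0349 + 0.0621 + 0.0629 + 0.0478 + 0.0223 + 0.0070 + 0.0013 = 0.2383
  TFR = 5 × 0.2383 = 1.1915
Region B:
  Sum of ASFRs = 0.0652 + 0.0770 + 0.0581 + 0.0285 + 0.0076 + 0.0016 + 0.0001 = 0.2381
  TFR = 5 × 0.2381 = 1.1905
Difference = 1.1915 − 1.1905 = 0.001

0.00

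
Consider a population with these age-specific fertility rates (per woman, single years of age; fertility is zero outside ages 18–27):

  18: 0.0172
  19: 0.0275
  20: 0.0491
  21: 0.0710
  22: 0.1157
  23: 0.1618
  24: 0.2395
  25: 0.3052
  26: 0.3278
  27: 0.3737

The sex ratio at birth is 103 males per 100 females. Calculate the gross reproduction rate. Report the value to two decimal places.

Proportion female at birth = 100 / (100 + 103) = 0.49261.
Sum of ASFRs = 0.0172 + 0.0275 + 0.0491 + 0.0710 + 0.1157 + 0.1618 + 0.2395 + 0.3052 + 0.3278 + 0.3737 = 1.6885
TFR = 1.6885
GRR = 0.49261 × 1.6885 = 0.83177

0.83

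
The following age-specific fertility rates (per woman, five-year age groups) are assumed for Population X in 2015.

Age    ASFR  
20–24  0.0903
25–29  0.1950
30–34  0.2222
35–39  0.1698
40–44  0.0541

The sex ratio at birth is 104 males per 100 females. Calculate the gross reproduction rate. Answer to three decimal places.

1.793

Proportion female at birth = 100 / (100 + 104) = 0.49020.
Sum of ASFRs = 0.0903 + 0.1950 + 0.2222 + 0.1698 + 0.0541 = 0.7314
TFR = 5 × 0.7314 = 3.657
GRR = 0.49020 × 3.657 = 1.79266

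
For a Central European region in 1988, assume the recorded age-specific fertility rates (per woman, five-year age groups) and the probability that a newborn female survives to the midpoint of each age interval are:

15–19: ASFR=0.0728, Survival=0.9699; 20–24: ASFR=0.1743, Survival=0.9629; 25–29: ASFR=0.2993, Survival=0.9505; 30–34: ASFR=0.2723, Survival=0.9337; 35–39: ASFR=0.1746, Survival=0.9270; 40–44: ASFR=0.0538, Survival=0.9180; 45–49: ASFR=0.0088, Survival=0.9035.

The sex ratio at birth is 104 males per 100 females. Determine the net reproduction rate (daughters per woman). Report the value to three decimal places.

2.442

Proportion female at birth = 100 / (100 + 104) = 0.49020.
Per-age-group product (5 × ASFR × survival probability):
  15–19: 5 × 0.0728 × 0.9699 = 0.35304
  20–24: 5 × 0.1743 × 0.9629 = 0.83917
  25–29: 5 × 0.2993 × 0.9505 = 1.42242
  30–34: 5 × 0.2723 × 0.9337 = 1.27123
  35–39: 5 × 0.1746 × 0.9270 = 0.80927
  40–44: 5 × 0.0538 × 0.9180 = 0.24694
  45–49: 5 × 0.0088 × 0.9035 = 0.03975
Sum = 4.98182
NRR = 0.49020 × 4.98182 = 2.44209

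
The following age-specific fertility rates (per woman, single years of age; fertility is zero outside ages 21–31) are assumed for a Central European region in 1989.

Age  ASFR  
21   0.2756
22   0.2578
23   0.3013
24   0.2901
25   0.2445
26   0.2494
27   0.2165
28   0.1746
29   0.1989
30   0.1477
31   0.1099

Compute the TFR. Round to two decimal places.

Sum of ASFRs = 0.2756 + 0.2578 + 0.3013 + 0.2901 + 0.2445 + 0.2494 + 0.2165 + 0.1746 + 0.1989 + 0.1477 + 0.1099 = 2.4663
TFR = 2.4663

2.47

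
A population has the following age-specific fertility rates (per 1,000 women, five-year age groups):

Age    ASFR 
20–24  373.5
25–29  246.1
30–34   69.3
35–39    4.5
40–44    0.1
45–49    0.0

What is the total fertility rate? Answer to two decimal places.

3.47

Sum of ASFRs = 373.5 + 246.1 + 69.3 + 4.5 + 0.1 + 0.0 = 693.5
TFR = 5 × 693.5 / 1000 = 3.4675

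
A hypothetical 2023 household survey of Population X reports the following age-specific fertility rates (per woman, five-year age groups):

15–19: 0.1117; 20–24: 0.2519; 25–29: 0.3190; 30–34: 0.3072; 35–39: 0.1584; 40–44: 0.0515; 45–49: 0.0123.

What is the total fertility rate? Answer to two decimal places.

Sum of ASFRs = 0.1117 + 0.2519 + 0.3190 + 0.3072 + 0.1584 + 0.0515 + 0.0123 = 1.2120
TFR = 5 × 1.2120 = 6.06

6.06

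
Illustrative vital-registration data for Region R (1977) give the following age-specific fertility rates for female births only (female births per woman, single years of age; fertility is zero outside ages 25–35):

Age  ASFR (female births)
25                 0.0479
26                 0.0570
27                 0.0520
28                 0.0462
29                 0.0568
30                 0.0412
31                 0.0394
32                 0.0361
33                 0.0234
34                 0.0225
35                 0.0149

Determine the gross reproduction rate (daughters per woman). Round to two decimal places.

Sum of female ASFRs = 0.0479 + 0.0570 + 0.0520 + 0.0462 + 0.0568 + 0.0412 + 0.0394 + 0.0361 + 0.0234 + 0.0225 + 0.0149 = 0.4374
GRR = 0.4374

0.44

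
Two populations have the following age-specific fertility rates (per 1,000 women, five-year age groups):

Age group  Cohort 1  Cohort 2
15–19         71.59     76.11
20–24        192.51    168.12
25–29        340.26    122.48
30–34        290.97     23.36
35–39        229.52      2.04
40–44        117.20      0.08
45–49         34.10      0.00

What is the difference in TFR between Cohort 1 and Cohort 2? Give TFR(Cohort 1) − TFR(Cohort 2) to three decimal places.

4.420

Cohort 1:
  Sum of ASFRs = 71.59 + 192.51 + 340.26 + 290.97 + 229.52 + 117.20 + 34.10 = 1276.15
  TFR = 5 × 1276.15 / 1000 = 6.38075
Cohort 2:
  Sum of ASFRs = 76.11 + 168.12 + 122.48 + 23.36 + 2.04 + 0.08 + 0.00 = 392.19
  TFR = 5 × 392.19 / 1000 = 1.96095
Difference = 6.38075 − 1.96095 = 4.4198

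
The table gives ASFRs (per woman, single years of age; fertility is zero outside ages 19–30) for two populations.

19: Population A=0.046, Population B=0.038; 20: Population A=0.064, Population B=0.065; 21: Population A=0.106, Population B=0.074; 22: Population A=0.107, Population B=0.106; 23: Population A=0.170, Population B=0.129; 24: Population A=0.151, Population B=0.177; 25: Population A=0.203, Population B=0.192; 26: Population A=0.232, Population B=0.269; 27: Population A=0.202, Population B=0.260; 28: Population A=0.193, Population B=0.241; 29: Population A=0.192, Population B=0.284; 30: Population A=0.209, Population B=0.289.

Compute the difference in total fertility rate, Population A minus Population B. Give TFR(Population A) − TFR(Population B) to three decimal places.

-0.249

Population A:
  Sum of ASFRs = 0.046 + 0.064 + 0.106 + 0.107 + 0.170 + 0.151 + 0.203 + 0.232 + 0.202 + 0.193 + 0.192 + 0.209 = 1.875
  TFR = 1.875
Population B:
  Sum of ASFRs = 0.038 + 0.065 + 0.074 + 0.106 + 0.129 + 0.177 + 0.192 + 0.269 + 0.260 + 0.241 + 0.284 + 0.289 = 2.124
  TFR = 2.124
Difference = 1.875 − 2.124 = -0.249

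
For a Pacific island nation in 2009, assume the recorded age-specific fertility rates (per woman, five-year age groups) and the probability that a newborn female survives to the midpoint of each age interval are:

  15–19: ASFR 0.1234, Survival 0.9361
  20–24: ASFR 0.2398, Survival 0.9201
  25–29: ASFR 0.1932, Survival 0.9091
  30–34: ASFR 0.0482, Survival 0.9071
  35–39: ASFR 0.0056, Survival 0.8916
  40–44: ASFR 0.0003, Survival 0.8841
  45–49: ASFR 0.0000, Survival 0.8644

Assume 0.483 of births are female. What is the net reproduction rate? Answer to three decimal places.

Proportion female at birth = 0.483.
Each age group contributes 5 × ASFR × survival:
  15–19: 5 × 0.1234 × 0.9361 = 0.57757
  20–24: 5 × 0.2398 × 0.9201 = 1.10320
  25–29: 5 × 0.1932 × 0.9091 = 0.87819
  30–34: 5 × 0.0482 × 0.9071 = 0.21861
  35–39: 5 × 0.0056 × 0.8916 = 0.02496
  40–44: 5 × 0.0003 × 0.8841 = 0.00133
  45–49: 5 × 0.0000 × 0.8644 = 0.00000
Sum = 2.80386
NRR = 0.483 × 2.80386 = 1.35426

1.354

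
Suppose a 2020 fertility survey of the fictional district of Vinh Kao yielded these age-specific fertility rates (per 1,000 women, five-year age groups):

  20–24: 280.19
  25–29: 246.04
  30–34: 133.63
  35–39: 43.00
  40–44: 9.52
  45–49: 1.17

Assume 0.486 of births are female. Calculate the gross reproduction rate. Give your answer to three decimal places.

1.734

Proportion female at birth = 0.486.
Sum of ASFRs = 280.19 + 246.04 + 133.63 + 43.00 + 9.52 + 1.17 = 713.55
TFR = 5 × 713.55 / 1000 = 3.56775
GRR = 0.486 × 3.56775 = 1.73393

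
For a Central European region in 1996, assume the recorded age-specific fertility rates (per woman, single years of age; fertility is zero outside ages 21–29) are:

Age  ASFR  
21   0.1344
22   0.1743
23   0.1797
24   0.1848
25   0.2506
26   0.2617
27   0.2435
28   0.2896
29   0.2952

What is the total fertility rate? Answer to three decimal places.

2.014

Sum of ASFRs = 0.1344 + 0.1743 + 0.1797 + 0.1848 + 0.2506 + 0.2617 + 0.2435 + 0.2896 + 0.2952 = 2.0138
TFR = 2.0138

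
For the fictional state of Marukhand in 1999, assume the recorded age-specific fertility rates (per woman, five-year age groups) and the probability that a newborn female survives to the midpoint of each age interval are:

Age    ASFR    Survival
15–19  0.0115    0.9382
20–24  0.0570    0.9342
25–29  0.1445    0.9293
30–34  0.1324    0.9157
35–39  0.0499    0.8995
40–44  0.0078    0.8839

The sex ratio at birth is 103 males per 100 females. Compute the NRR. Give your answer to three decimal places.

0.915

Proportion female at birth = 100 / (100 + 103) = 0.49261.
Each age group contributes 5 × ASFR × survival:
  15–19: 5 × 0.0115 × 0.9382 = 0.05395
  20–24: 5 × 0.0570 × 0.9342 = 0.26625
  25–29: 5 × 0.1445 × 0.9293 = 0.67142
  30–34: 5 × 0.1324 × 0.9157 = 0.60619
  35–39: 5 × 0.0499 × 0.8995 = 0.22443
  40–44: 5 × 0.0078 × 0.8839 = 0.03447
Sum = 1.85671
NRR = 0.49261 × 1.85671 = 0.91463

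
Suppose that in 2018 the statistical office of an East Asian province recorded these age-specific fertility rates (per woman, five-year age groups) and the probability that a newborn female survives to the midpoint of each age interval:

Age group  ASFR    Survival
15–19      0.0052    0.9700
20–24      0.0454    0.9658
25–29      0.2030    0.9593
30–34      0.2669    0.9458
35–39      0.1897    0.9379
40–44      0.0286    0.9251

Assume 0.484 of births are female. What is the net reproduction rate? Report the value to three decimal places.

Proportion female at birth = 0.484.
Each age group contributes 5 × ASFR × survival:
  15–19: 5 × 0.0052 × 0.9700 = 0.02522
  20–24: 5 × 0.0454 × 0.9658 = 0.21924
  25–29: 5 × 0.2030 × 0.9593 = 0.97369
  30–34: 5 × 0.2669 × 0.9458 = 1.26217
  35–39: 5 × 0.1897 × 0.9379 = 0.88960
  40–44: 5 × 0.0286 × 0.9251 = 0.13229
Sum = 3.50221
NRR = 0.484 × 3.50221 = 1.69507
With NRR above 1 the population is above replacement fertility.

1.695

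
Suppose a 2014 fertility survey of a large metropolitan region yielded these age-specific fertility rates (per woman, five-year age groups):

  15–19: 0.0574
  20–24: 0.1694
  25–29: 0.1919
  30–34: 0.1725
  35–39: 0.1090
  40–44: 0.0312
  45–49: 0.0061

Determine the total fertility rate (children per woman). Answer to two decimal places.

Sum of ASFRs = 0.0574 + 0.1694 + 0.1919 + 0.1725 + 0.1090 + 0.0312 + 0.0061 = 0.7375
TFR = 5 × 0.7375 = 3.6875

3.69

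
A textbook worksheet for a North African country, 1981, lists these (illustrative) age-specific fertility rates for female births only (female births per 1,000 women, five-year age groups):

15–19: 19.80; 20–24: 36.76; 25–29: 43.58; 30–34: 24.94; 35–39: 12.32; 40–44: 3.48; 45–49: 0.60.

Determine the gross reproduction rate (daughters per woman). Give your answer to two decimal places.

0.71

Sum of female ASFRs = 19.80 + 36.76 + 43.58 + 24.94 + 12.32 + 3.48 + 0.60 = 141.48
GRR = 5 × 141.48 / 1000 = 0.7074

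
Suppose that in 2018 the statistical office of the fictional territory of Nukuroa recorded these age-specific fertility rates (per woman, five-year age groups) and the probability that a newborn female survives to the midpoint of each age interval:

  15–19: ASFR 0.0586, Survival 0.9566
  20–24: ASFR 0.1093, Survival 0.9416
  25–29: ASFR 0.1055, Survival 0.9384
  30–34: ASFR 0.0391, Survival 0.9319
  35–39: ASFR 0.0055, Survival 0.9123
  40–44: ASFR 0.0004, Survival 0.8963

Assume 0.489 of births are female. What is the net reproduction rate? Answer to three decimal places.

Proportion female at birth = 0.489.
Per-age-group product (5 × ASFR × survival probability):
  15–19: 5 × 0.0586 × 0.9566 = 0.28028
  20–24: 5 × 0.1093 × 0.9416 = 0.51458
  25–29: 5 × 0.1055 × 0.9384 = 0.49501
  30–34: 5 × 0.0391 × 0.9319 = 0.18219
  35–39: 5 × 0.0055 × 0.9123 = 0.02509
  40–44: 5 × 0.0004 × 0.8963 = 0.00179
Sum = 1.49894
NRR = 0.489 × 1.49894 = 0.73298
An NRR under 1 implies long-run decline under these rates.

0.733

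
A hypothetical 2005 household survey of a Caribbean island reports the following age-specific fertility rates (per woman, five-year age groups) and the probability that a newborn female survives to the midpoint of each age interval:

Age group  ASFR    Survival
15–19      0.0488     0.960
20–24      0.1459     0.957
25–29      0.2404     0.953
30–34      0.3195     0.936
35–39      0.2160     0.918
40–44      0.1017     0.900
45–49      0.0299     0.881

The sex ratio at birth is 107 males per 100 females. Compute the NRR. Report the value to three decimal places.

2.490

Proportion female at birth = 100 / (100 + 107) = 0.48309.
Weighting each age-specific rate by interval width and survival:
  15–19: 5 × 0.0488 × 0.960 = 0.23424
  20–24: 5 × 0.1459 × 0.957 = 0.69813
  25–29: 5 × 0.2404 × 0.953 = 1.14551
  30–34: 5 × 0.3195 × 0.936 = 1.49526
  35–39: 5 × 0.2160 × 0.918 = 0.99144
  40–44: 5 × 0.1017 × 0.900 = 0.45765
  45–49: 5 × 0.0299 × 0.881 = 0.13171
Sum = 5.15394
NRR = 0.48309 × 5.15394 = 2.48982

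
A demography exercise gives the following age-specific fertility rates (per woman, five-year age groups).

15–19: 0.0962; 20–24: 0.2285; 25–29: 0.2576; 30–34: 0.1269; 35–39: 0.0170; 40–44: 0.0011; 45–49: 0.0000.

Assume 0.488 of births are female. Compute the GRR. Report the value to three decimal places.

Proportion female at birth = 0.488.
Sum of ASFRs = 0.0962 + 0.2285 + 0.2576 + 0.1269 + 0.0170 + 0.0011 + 0.0000 = 0.7273
TFR = 5 × 0.7273 = 3.6365
GRR = 0.488 × 3.6365 = 1.77461

1.775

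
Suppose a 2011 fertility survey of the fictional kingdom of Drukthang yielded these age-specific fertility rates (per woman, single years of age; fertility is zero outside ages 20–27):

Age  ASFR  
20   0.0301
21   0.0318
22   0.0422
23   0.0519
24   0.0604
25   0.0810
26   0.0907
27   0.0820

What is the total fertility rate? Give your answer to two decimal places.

Sum of ASFRs = 0.0301 + 0.0318 + 0.0422 + 0.0519 + 0.0604 + 0.0810 + 0.0907 + 0.0820 = 0.4701
TFR = 0.4701

0.47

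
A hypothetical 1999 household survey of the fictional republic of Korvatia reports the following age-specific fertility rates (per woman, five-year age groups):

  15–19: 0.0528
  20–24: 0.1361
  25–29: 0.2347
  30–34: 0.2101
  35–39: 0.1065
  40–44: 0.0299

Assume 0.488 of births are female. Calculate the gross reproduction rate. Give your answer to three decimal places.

Proportion female at birth = 0.488.
Sum of ASFRs = 0.0528 + 0.1361 + 0.2347 + 0.2101 + 0.1065 + 0.0299 = 0.7701
TFR = 5 × 0.7701 = 3.8505
GRR = 0.488 × 3.8505 = 1.87904

1.879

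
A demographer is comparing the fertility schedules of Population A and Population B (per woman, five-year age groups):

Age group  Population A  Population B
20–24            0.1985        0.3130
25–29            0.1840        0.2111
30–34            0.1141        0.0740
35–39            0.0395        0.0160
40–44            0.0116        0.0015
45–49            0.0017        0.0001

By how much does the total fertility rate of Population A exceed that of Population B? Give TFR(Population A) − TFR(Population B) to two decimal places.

Population A:
  Sum of ASFRs = 0.1985 + 0.1840 + 0.1141 + 0.0395 + 0.0116 + 0.0017 = 0.5494
  TFR = 5 × 0.5494 = 2.747
Population B:
  Sum of ASFRs = 0.3130 + 0.2111 + 0.0740 + 0.0160 + 0.0015 + 0.0001 = 0.6157
  TFR = 5 × 0.6157 = 3.0785
Difference = 2.747 − 3.0785 = -0.3315

-0.33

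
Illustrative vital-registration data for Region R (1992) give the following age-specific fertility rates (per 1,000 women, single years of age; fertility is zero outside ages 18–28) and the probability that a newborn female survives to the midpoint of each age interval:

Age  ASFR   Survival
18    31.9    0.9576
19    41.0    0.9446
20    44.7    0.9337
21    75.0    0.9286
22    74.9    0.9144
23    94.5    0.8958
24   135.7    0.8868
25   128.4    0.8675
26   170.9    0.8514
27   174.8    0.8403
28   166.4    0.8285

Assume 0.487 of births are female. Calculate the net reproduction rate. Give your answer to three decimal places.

0.485

Proportion female at birth = 0.487.
Survival-weighted fertility by age (1·fₓ·Sₓ):
  18: 1 × 31.9/1000 × 0.9576 = 0.03055
  19: 1 × 41.0/1000 × 0.9446 = 0.03873
  20: 1 × 44.7/1000 × 0.9337 = 0.04174
  21: 1 × 75.0/1000 × 0.9286 = 0.06965
  22: 1 × 74.9/1000 × 0.9144 = 0.06849
  23: 1 × 94.5/1000 × 0.8958 = 0.08465
  24: 1 × 135.7/1000 × 0.8868 = 0.12034
  25: 1 × 128.4/1000 × 0.8675 = 0.11139
  26: 1 × 170.9/1000 × 0.8514 = 0.14550
  27: 1 × 174.8/1000 × 0.8403 = 0.14688
  28: 1 × 166.4/1000 × 0.8285 = 0.13786
Sum = 0.99578
NRR = 0.487 × 0.99578 = 0.48494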